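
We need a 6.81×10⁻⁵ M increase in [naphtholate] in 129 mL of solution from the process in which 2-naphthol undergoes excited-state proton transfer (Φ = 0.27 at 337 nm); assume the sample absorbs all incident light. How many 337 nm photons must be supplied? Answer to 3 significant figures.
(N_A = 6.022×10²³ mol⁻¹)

Product: (6.81×10⁻⁵ M)(0.129 L) = 8.785×10⁻⁶ mol.
Photons that must be absorbed: 8.785×10⁻⁶ / 0.27 = 3.254×10⁻⁵ mol.
Photon count: 3.254×10⁻⁵ × 6.022×10²³ = 1.96×10¹⁹.

1.96×10¹⁹ photons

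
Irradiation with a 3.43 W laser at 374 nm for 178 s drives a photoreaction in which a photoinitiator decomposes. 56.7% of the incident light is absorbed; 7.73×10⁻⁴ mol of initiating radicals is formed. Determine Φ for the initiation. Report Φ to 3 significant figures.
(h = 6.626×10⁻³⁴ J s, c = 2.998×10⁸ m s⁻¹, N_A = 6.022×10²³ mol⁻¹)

Φ = 0.714

Photon energy at 374 nm: hc/λ = (6.626×10⁻³⁴)(2.998×10⁸)/(374×10⁻⁹) = 5.311×10⁻¹⁹ J.
Energy delivered: (3.43 W)(178 s) = 610.5 J.
Photons incident: 610.5 / 5.311×10⁻¹⁹ = 1.150×10²¹, i.e. 1.150×10²¹/6.022×10²³ = 0.001910 mol.
Photons absorbed: 0.567 × 0.001910 = 0.001083 mol.
Φ = 7.73×10⁻⁴ mol / 0.001083 mol photons = 0.714.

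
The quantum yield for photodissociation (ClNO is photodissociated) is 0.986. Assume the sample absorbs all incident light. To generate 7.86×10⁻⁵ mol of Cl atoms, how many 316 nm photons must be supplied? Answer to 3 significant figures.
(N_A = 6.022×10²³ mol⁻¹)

4.80×10¹⁹ photons

Photons that must be absorbed: 7.86×10⁻⁵ / 0.986 = 7.972×10⁻⁵ mol.
Photon count: 7.972×10⁻⁵ × 6.022×10²³ = 4.80×10¹⁹.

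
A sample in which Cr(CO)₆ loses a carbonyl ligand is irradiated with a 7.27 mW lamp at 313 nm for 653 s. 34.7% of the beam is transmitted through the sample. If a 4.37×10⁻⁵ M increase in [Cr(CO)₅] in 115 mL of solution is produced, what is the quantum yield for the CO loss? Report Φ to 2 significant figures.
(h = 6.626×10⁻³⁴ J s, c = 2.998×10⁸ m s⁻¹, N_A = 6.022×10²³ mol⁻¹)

Φ = 0.62

Product: (4.37×10⁻⁵ M)(0.115 L) = 5.026×10⁻⁶ mol.
Photon energy at 313 nm: hc/λ = (6.626×10⁻³⁴)(2.998×10⁸)/(313×10⁻⁹) = 6.347×10⁻¹⁹ J.
Energy delivered: (7.27 mW)(653 s) = 4.747 J.
Photons incident: 4.747 / 6.347×10⁻¹⁹ = 7.479×10¹⁸, i.e. 7.479×10¹⁸/6.022×10²³ = 1.242×10⁻⁵ mol.
Fraction absorbed: 1 − 34.7/100 = 0.6530.
Photons absorbed: 0.6530 × 1.242×10⁻⁵ = 8.110×10⁻⁶ mol.
Φ = 5.026×10⁻⁶ mol / 8.110×10⁻⁶ mol photons = 0.62.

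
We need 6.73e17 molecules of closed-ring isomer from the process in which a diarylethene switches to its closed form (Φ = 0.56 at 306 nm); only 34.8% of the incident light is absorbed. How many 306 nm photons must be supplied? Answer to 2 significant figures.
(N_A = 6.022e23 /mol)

3.5e18 photons

Product: 6.73e17 / 6.022e23 = 1.118e-6 mol.
Photons that must be absorbed: 1.118e-6 / 0.56 = 1.996e-6 mol.
Incident photons needed: 1.996e-6 / 0.348 = 5.736e-6 mol.
Photon count: 5.736e-6 × 6.022e23 = 3.5e18.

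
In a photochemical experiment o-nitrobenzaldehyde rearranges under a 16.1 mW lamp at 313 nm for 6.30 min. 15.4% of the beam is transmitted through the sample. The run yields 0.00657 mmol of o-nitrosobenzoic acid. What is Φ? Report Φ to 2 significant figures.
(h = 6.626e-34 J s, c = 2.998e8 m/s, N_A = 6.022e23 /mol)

Product: 0.00657 mmol = 6.57e-6 mol.
Photon energy at 313 nm: hc/λ = (6.626e-34)(2.998e8)/(313e-9) = 6.347e-19 J.
Energy delivered: (16.1 mW)(378 s) = 6.086 J.
Photons incident: 6.086 / 6.347e-19 = 9.589e18, i.e. 9.589e18/6.022e23 = 1.592e-5 mol.
Fraction absorbed: 1 − 15.4/100 = 0.8460.
Photons absorbed: 0.8460 × 1.592e-5 = 1.347e-5 mol.
Φ = 6.57e-6 mol / 1.347e-5 mol photons = 0.49.

Φ = 0.49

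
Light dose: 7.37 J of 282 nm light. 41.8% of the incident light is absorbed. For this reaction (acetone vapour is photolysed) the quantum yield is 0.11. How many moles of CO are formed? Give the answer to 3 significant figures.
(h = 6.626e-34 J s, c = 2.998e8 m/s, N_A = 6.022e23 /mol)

Photon energy at 282 nm: hc/λ = (6.626e-34)(2.998e8)/(282e-9) = 7.044e-19 J.
Photons incident: 7.37 / 7.044e-19 = 1.046e19, i.e. 1.046e19/6.022e23 = 1.737e-5 mol.
Photons absorbed: 0.418 × 1.737e-5 = 7.261e-6 mol.
Product: Φ × n_abs = 0.11 × 7.261e-6 = 7.987e-7 mol.

7.99e-7 mol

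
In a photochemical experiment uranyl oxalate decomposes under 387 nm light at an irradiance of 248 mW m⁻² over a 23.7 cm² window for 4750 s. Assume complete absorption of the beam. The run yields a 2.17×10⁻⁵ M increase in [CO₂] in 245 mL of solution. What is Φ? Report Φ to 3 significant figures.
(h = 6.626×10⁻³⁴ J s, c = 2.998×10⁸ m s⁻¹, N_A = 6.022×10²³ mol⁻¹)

Product: (2.17×10⁻⁵ M)(0.245 L) = 5.317×10⁻⁶ mol.
Photon energy at 387 nm: hc/λ = (6.626×10⁻³⁴)(2.998×10⁸)/(387×10⁻⁹) = 5.133×10⁻¹⁹ J.
Energy delivered: (248 mW m⁻²)(23.7×10⁻⁴ m²)(4750 s) = 2.792 J.
Photons incident: 2.792 / 5.133×10⁻¹⁹ = 5.439×10¹⁸, i.e. 5.439×10¹⁸/6.022×10²³ = 9.032×10⁻⁶ mol.
Φ = 5.317×10⁻⁶ mol / 9.032×10⁻⁶ mol photons = 0.589.

Φ = 0.589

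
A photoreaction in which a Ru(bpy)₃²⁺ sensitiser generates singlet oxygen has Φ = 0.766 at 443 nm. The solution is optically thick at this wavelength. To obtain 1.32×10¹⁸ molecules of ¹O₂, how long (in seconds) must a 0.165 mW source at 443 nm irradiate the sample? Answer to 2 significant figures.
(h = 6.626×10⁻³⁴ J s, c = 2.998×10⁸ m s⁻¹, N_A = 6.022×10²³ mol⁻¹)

t ≈ 4700 s

Product: 1.32×10¹⁸ / 6.022×10²³ = 2.192×10⁻⁶ mol.
Photons that must be absorbed: 2.192×10⁻⁶ / 0.766 = 2.862×10⁻⁶ mol.
Photon energy: hc/λ = 4.484×10⁻¹⁹ J; per mole, 2.700×10⁵ J mol⁻¹.
Energy required: 2.862×10⁻⁶ × 2.700×10⁵ = 0.7727 J.
Time: 0.7727 J / 0.000165 W = 4700 s.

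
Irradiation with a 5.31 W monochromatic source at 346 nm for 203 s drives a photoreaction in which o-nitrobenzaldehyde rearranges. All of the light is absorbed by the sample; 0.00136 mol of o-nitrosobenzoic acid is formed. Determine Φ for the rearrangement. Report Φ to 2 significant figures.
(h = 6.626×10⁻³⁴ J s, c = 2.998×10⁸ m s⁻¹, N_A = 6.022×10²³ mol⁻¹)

Φ = 0.44

Photon energy at 346 nm: hc/λ = (6.626×10⁻³⁴)(2.998×10⁸)/(346×10⁻⁹) = 5.741×10⁻¹⁹ J.
Energy delivered: (5.31 W)(203 s) = 1078 J.
Photons incident: 1078 / 5.741×10⁻¹⁹ = 1.878×10²¹, i.e. 1.878×10²¹/6.022×10²³ = 0.003119 mol.
Φ = 0.00136 mol / 0.003119 mol photons = 0.44.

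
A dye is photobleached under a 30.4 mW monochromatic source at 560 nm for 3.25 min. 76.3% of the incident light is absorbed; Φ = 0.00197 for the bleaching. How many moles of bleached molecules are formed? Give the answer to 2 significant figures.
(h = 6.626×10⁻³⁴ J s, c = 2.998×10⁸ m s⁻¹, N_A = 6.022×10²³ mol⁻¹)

Photon energy at 560 nm: hc/λ = (6.626×10⁻³⁴)(2.998×10⁸)/(560×10⁻⁹) = 3.547×10⁻¹⁹ J.
Energy delivered: (30.4 mW)(195 s) = 5.928 J.
Photons incident: 5.928 / 3.547×10⁻¹⁹ = 1.671×10¹⁹, i.e. 1.671×10¹⁹/6.022×10²³ = 2.775×10⁻⁵ mol.
Photons absorbed: 0.763 × 2.775×10⁻⁵ = 2.117×10⁻⁵ mol.
Product: Φ × n_abs = 0.00197 × 2.117×10⁻⁵ = 4.170×10⁻⁸ mol.

4.2×10⁻⁸ mol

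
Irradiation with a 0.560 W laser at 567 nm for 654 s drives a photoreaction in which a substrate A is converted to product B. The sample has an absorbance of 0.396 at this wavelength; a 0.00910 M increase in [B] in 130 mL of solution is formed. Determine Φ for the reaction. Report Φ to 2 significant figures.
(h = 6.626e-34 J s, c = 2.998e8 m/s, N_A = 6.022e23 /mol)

Φ = 1.1

Product: (0.00910 M)(0.13 L) = 0.001183 mol.
Photon energy at 567 nm: hc/λ = (6.626e-34)(2.998e8)/(567e-9) = 3.503e-19 J.
Energy delivered: (0.560 W)(654 s) = 366.2 J.
Photons incident: 366.2 / 3.503e-19 = 1.045e21, i.e. 1.045e21/6.022e23 = 0.001735 mol.
Fraction absorbed: 1 − 10^(−0.396) = 0.5982.
Photons absorbed: 0.5982 × 0.001735 = 0.001038 mol.
Φ = 0.001183 mol / 0.001038 mol photons = 1.1.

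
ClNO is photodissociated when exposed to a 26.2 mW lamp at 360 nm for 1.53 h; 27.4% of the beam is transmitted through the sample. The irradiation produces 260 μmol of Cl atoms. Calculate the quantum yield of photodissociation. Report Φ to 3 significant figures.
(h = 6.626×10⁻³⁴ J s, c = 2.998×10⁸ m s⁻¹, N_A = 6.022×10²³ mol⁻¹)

Φ = 0.825

Product: 260 μmol = 2.60×10⁻⁴ mol.
Photon energy at 360 nm: hc/λ = (6.626×10⁻³⁴)(2.998×10⁸)/(360×10⁻⁹) = 5.518×10⁻¹⁹ J.
Energy delivered: (26.2 mW)(5508 s) = 144.3 J.
Photons incident: 144.3 / 5.518×10⁻¹⁹ = 2.615×10²⁰, i.e. 2.615×10²⁰/6.022×10²³ = 4.342×10⁻⁴ mol.
Fraction absorbed: 1 − 27.4/100 = 0.7260.
Photons absorbed: 0.7260 × 4.342×10⁻⁴ = 3.152×10⁻⁴ mol.
Φ = 2.60×10⁻⁴ mol / 3.152×10⁻⁴ mol photons = 0.825.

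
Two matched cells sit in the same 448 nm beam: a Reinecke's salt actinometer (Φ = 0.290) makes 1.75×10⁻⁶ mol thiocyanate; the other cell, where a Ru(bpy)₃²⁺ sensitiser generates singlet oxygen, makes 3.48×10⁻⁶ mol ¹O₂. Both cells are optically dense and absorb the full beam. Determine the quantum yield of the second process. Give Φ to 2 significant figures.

Φ = 0.58

Photons absorbed by the actinometer: 1.75×10⁻⁶ / 0.290 = 6.034×10⁻⁶ mol.
Φ(unknown) = 3.48×10⁻⁶ / 6.034×10⁻⁶ = 0.58.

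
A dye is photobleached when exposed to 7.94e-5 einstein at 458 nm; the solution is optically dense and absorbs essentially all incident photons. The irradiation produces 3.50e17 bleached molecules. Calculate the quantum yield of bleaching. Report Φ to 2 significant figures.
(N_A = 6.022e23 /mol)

Φ = 0.0073

Product: 3.50e17 / 6.022e23 = 5.812e-7 mol.
Φ = 5.812e-7 mol / 7.94e-5 mol photons = 0.0073.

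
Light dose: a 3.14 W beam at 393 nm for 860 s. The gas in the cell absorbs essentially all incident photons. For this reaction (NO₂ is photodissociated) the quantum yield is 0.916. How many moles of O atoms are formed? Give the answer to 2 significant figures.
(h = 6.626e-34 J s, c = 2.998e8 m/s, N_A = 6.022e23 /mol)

0.0081 mol

Photon energy at 393 nm: hc/λ = (6.626e-34)(2.998e8)/(393e-9) = 5.055e-19 J.
Energy delivered: (3.14 W)(860 s) = 2700 J.
Photons incident: 2700 / 5.055e-19 = 5.341e21, i.e. 5.341e21/6.022e23 = 0.008869 mol.
Product: Φ × n_abs = 0.916 × 0.008869 = 0.008124 mol.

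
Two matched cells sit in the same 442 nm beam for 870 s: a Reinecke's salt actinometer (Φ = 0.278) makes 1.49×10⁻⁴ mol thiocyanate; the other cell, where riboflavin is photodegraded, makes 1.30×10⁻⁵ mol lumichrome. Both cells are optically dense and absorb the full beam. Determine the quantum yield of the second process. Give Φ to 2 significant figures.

Photons absorbed by the actinometer: 1.49×10⁻⁴ / 0.278 = 5.360×10⁻⁴ mol.
Φ(unknown) = 1.30×10⁻⁵ / 5.360×10⁻⁴ = 0.024.

Φ = 0.024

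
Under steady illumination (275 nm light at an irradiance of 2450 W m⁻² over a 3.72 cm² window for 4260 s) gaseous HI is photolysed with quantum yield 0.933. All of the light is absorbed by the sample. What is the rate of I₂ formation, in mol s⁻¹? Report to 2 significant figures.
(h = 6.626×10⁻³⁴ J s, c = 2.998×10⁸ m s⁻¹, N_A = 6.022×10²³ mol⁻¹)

Photon energy at 275 nm: hc/λ = (6.626×10⁻³⁴)(2.998×10⁸)/(275×10⁻⁹) = 7.224×10⁻¹⁹ J.
Energy delivered: (2450 W m⁻²)(3.72×10⁻⁴ m²)(4260 s) = 3883 J.
Photons incident: 3883 / 7.224×10⁻¹⁹ = 5.375×10²¹, i.e. 5.375×10²¹/6.022×10²³ = 0.008926 mol.
Product formed: 0.933 × 0.008926 = 0.008328 mol.
Rate: 0.008328 / 4260 s = 2.0×10⁻⁶ mol s⁻¹.

2.0×10⁻⁶ mol s⁻¹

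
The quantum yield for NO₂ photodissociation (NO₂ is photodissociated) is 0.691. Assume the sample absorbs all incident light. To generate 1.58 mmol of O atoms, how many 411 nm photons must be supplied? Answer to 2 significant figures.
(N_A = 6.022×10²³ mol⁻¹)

1.4×10²¹ photons

Product: 1.58 mmol = 0.00158 mol.
Photons that must be absorbed: 0.00158 / 0.691 = 0.002287 mol.
Photon count: 0.002287 × 6.022×10²³ = 1.4×10²¹.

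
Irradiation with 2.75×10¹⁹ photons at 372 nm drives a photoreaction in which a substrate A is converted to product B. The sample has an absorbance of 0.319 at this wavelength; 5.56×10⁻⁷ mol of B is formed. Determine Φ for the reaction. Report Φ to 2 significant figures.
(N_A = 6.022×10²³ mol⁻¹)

Moles of photons: 2.75×10¹⁹ / 6.022×10²³ = 4.567×10⁻⁵ mol.
Fraction absorbed: 1 − 10^(−0.319) = 0.5203.
Photons absorbed: 0.5203 × 4.567×10⁻⁵ = 2.376×10⁻⁵ mol.
Φ = 5.56×10⁻⁷ mol / 2.376×10⁻⁵ mol photons = 0.023.

Φ = 0.023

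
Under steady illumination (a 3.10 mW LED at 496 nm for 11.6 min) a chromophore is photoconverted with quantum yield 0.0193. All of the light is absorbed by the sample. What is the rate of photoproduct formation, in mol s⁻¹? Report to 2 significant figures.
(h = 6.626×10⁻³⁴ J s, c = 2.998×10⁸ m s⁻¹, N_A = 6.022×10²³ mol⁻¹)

Photon energy at 496 nm: hc/λ = (6.626×10⁻³⁴)(2.998×10⁸)/(496×10⁻⁹) = 4.005×10⁻¹⁹ J.
Energy delivered: (3.10 mW)(696 s) = 2.158 J.
Photons incident: 2.158 / 4.005×10⁻¹⁹ = 5.388×10¹⁸, i.e. 5.388×10¹⁸/6.022×10²³ = 8.947×10⁻⁶ mol.
Product formed: 0.0193 × 8.947×10⁻⁶ = 1.727×10⁻⁷ mol.
Rate: 1.727×10⁻⁷ / 696 s = 2.5×10⁻¹⁰ mol s⁻¹.

2.5×10⁻¹⁰ mol s⁻¹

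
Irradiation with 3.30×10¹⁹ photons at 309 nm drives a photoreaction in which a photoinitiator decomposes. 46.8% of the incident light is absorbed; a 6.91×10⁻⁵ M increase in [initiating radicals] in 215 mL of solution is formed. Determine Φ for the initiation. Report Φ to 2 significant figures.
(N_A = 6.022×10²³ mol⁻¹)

Product: (6.91×10⁻⁵ M)(0.215 L) = 1.486×10⁻⁵ mol.
Moles of photons: 3.30×10¹⁹ / 6.022×10²³ = 5.480×10⁻⁵ mol.
Photons absorbed: 0.468 × 5.480×10⁻⁵ = 2.565×10⁻⁵ mol.
Φ = 1.486×10⁻⁵ mol / 2.565×10⁻⁵ mol photons = 0.58.

Φ = 0.58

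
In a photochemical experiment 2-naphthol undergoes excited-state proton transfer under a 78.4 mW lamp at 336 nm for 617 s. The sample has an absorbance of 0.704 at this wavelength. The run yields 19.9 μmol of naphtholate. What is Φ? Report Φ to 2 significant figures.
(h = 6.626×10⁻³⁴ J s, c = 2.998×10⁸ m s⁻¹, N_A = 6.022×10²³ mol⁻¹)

Φ = 0.18

Product: 19.9 μmol = 1.99×10⁻⁵ mol.
Photon energy at 336 nm: hc/λ = (6.626×10⁻³⁴)(2.998×10⁸)/(336×10⁻⁹) = 5.912×10⁻¹⁹ J.
Energy delivered: (78.4 mW)(617 s) = 48.37 J.
Photons incident: 48.37 / 5.912×10⁻¹⁹ = 8.182×10¹⁹, i.e. 8.182×10¹⁹/6.022×10²³ = 1.359×10⁻⁴ mol.
Fraction absorbed: 1 − 10^(−0.704) = 0.8023.
Photons absorbed: 0.8023 × 1.359×10⁻⁴ = 1.090×10⁻⁴ mol.
Φ = 1.99×10⁻⁵ mol / 1.090×10⁻⁴ mol photons = 0.18.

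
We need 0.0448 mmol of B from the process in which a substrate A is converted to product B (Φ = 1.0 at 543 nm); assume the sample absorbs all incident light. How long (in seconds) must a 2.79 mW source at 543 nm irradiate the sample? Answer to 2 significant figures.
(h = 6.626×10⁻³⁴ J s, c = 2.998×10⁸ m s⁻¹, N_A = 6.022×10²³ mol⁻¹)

t ≈ 3500 s

Product: 0.0448 mmol = 4.48×10⁻⁵ mol.
Photons that must be absorbed: 4.48×10⁻⁵ / 1.0 = 4.480×10⁻⁵ mol.
Photon energy: hc/λ = 3.658×10⁻¹⁹ J; per mole, 2.203×10⁵ J mol⁻¹.
Energy required: 4.480×10⁻⁵ × 2.203×10⁵ = 9.869 J.
Time: 9.869 J / 0.00279 W = 3500 s.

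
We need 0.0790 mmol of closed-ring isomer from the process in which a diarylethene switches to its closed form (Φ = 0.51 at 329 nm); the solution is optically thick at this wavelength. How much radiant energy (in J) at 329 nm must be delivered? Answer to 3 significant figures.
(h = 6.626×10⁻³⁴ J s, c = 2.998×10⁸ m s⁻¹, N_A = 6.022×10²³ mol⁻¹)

56.3 J

Product: 0.0790 mmol = 7.90×10⁻⁵ mol.
Photons that must be absorbed: 7.90×10⁻⁵ / 0.51 = 1.549×10⁻⁴ mol.
Photon energy: hc/λ = 6.038×10⁻¹⁹ J; per mole, 3.636×10⁵ J mol⁻¹.
Energy required: 1.549×10⁻⁴ × 3.636×10⁵ = 56.3 J.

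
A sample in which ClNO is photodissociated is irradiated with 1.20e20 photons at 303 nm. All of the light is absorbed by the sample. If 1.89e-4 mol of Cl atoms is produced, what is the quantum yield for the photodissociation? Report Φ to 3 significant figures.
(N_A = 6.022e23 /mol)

Moles of photons: 1.20e20 / 6.022e23 = 1.993e-4 mol.
Φ = 1.89e-4 mol / 1.993e-4 mol photons = 0.948.

Φ = 0.948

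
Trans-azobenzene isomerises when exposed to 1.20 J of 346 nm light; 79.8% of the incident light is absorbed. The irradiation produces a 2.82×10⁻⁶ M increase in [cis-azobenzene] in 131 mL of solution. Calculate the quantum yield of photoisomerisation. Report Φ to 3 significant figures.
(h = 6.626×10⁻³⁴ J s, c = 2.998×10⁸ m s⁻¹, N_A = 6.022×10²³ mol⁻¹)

Φ = 0.133

Product: (2.82×10⁻⁶ M)(0.131 L) = 3.694×10⁻⁷ mol.
Photon energy at 346 nm: hc/λ = (6.626×10⁻³⁴)(2.998×10⁸)/(346×10⁻⁹) = 5.741×10⁻¹⁹ J.
Photons incident: 1.20 / 5.741×10⁻¹⁹ = 2.090×10¹⁸, i.e. 2.090×10¹⁸/6.022×10²³ = 3.471×10⁻⁶ mol.
Photons absorbed: 0.798 × 3.471×10⁻⁶ = 2.770×10⁻⁶ mol.
Φ = 3.694×10⁻⁷ mol / 2.770×10⁻⁶ mol photons = 0.133.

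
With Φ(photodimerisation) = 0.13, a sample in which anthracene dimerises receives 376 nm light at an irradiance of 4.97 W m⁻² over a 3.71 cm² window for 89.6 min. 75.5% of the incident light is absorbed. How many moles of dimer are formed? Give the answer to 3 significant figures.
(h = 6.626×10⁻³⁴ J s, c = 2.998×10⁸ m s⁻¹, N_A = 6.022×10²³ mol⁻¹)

3.06×10⁻⁶ mol

Photon energy at 376 nm: hc/λ = (6.626×10⁻³⁴)(2.998×10⁸)/(376×10⁻⁹) = 5.283×10⁻¹⁹ J.
Energy delivered: (4.97 W m⁻²)(3.71×10⁻⁴ m²)(5376 s) = 9.913 J.
Photons incident: 9.913 / 5.283×10⁻¹⁹ = 1.876×10¹⁹, i.e. 1.876×10¹⁹/6.022×10²³ = 3.115×10⁻⁵ mol.
Photons absorbed: 0.755 × 3.115×10⁻⁵ = 2.352×10⁻⁵ mol.
Product: Φ × n_abs = 0.13 × 2.352×10⁻⁵ = 3.058×10⁻⁶ mol.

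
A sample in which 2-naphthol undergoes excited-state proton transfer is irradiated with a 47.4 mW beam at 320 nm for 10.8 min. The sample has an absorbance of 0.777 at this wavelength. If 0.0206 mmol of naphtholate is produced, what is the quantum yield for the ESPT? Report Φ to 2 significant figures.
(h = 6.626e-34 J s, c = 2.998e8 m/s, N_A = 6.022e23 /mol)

Φ = 0.30

Product: 0.0206 mmol = 2.06e-5 mol.
Photon energy at 320 nm: hc/λ = (6.626e-34)(2.998e8)/(320e-9) = 6.208e-19 J.
Energy delivered: (47.4 mW)(648 s) = 30.72 J.
Photons incident: 30.72 / 6.208e-19 = 4.948e19, i.e. 4.948e19/6.022e23 = 8.217e-5 mol.
Fraction absorbed: 1 − 10^(−0.777) = 0.8329.
Photons absorbed: 0.8329 × 8.217e-5 = 6.844e-5 mol.
Φ = 2.06e-5 mol / 6.844e-5 mol photons = 0.30.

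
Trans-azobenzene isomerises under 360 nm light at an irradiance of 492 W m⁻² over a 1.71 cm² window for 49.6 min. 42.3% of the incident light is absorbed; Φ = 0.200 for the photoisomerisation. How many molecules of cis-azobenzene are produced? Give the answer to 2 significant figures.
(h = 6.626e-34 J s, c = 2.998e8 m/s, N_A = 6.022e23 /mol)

Photon energy at 360 nm: hc/λ = (6.626e-34)(2.998e8)/(360e-9) = 5.518e-19 J.
Energy delivered: (492 W m⁻²)(1.71e-4 m²)(2976 s) = 250.4 J.
Photons incident: 250.4 / 5.518e-19 = 4.538e20, i.e. 4.538e20/6.022e23 = 7.536e-4 mol.
Photons absorbed: 0.423 × 7.536e-4 = 3.188e-4 mol.
Product: Φ × n_abs = 0.200 × 3.188e-4 = 6.376e-5 mol.
As a count: 6.376e-5 × 6.022e23 = 3.8e19.

3.8e19 molecules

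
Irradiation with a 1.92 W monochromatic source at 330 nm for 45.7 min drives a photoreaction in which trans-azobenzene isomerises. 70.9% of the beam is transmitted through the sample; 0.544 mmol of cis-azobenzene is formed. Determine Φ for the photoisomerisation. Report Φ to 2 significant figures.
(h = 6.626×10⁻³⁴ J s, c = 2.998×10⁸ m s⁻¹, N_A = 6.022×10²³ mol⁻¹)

Φ = 0.13

Product: 0.544 mmol = 5.44×10⁻⁴ mol.
Photon energy at 330 nm: hc/λ = (6.626×10⁻³⁴)(2.998×10⁸)/(330×10⁻⁹) = 6.020×10⁻¹⁹ J.
Energy delivered: (1.92 W)(2742 s) = 5265 J.
Photons incident: 5265 / 6.020×10⁻¹⁹ = 8.746×10²¹, i.e. 8.746×10²¹/6.022×10²³ = 0.01452 mol.
Fraction absorbed: 1 − 70.9/100 = 0.2910.
Photons absorbed: 0.2910 × 0.01452 = 0.004225 mol.
Φ = 5.44×10⁻⁴ mol / 0.004225 mol photons = 0.13.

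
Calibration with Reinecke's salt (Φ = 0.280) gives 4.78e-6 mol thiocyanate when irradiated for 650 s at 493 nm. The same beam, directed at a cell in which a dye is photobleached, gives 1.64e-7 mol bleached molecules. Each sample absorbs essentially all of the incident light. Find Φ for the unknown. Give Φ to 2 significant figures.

Φ = 0.0096

Photons absorbed by the actinometer: 4.78e-6 / 0.280 = 1.707e-5 mol.
Φ(unknown) = 1.64e-7 / 1.707e-5 = 0.0096.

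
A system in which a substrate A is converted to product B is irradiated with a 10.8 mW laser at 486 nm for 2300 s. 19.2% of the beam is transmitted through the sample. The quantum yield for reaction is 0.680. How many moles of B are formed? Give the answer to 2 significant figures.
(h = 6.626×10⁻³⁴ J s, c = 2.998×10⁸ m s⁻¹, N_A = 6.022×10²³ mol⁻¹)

5.5×10⁻⁵ mol

Photon energy at 486 nm: hc/λ = (6.626×10⁻³⁴)(2.998×10⁸)/(486×10⁻⁹) = 4.087×10⁻¹⁹ J.
Energy delivered: (10.8 mW)(2300 s) = 24.84 J.
Photons incident: 24.84 / 4.087×10⁻¹⁹ = 6.078×10¹⁹, i.e. 6.078×10¹⁹/6.022×10²³ = 1.009×10⁻⁴ mol.
Fraction absorbed: 1 − 19.2/100 = 0.8080.
Photons absorbed: 0.8080 × 1.009×10⁻⁴ = 8.153×10⁻⁵ mol.
Product: Φ × n_abs = 0.680 × 8.153×10⁻⁵ = 5.544×10⁻⁵ mol.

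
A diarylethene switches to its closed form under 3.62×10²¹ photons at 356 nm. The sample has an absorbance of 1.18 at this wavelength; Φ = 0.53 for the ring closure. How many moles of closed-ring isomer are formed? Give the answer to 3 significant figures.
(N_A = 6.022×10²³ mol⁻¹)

0.00298 mol

Moles of photons: 3.62×10²¹ / 6.022×10²³ = 0.006011 mol.
Fraction absorbed: 1 − 10^(−1.18) = 0.9339.
Photons absorbed: 0.9339 × 0.006011 = 0.005614 mol.
Product: Φ × n_abs = 0.53 × 0.005614 = 0.002975 mol.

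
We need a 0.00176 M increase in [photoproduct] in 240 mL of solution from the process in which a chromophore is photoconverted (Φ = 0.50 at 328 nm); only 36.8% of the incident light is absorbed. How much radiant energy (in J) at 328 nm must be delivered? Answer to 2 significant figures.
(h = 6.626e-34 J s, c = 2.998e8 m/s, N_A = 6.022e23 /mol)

840 J

Product: (0.00176 M)(0.24 L) = 4.224e-4 mol.
Photons that must be absorbed: 4.224e-4 / 0.50 = 8.448e-4 mol.
Incident photons needed: 8.448e-4 / 0.368 = 0.002296 mol.
Photon energy: hc/λ = 6.056e-19 J; per mole, 3.647e5 J mol⁻¹.
Energy required: 0.002296 × 3.647e5 = 840 J.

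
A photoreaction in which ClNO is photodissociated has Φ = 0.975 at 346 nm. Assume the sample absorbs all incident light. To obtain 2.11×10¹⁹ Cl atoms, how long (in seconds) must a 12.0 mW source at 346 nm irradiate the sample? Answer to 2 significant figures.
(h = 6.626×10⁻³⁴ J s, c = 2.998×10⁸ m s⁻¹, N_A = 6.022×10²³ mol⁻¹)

Product: 2.11×10¹⁹ / 6.022×10²³ = 3.504×10⁻⁵ mol.
Photons that must be absorbed: 3.504×10⁻⁵ / 0.975 = 3.594×10⁻⁵ mol.
Photon energy: hc/λ = 5.741×10⁻¹⁹ J; per mole, 3.457×10⁵ J mol⁻¹.
Energy required: 3.594×10⁻⁵ × 3.457×10⁵ = 12.42 J.
Time: 12.42 J / 0.012 W = 1000 s.

t ≈ 1000 s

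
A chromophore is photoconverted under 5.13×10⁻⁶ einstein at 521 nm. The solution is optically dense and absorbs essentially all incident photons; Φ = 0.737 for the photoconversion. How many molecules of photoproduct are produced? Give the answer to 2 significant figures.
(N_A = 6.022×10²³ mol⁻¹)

2.3×10¹⁸ molecules

Product: Φ × n_abs = 0.737 × 5.13×10⁻⁶ = 3.781×10⁻⁶ mol.
As a count: 3.781×10⁻⁶ × 6.022×10²³ = 2.3×10¹⁸.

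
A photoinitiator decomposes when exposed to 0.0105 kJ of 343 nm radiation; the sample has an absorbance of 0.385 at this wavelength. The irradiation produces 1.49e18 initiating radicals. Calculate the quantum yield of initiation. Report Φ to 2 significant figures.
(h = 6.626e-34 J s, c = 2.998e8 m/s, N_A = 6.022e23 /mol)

Product: 1.49e18 / 6.022e23 = 2.474e-6 mol.
Photon energy at 343 nm: hc/λ = (6.626e-34)(2.998e8)/(343e-9) = 5.791e-19 J.
Incident energy: 0.0105 kJ = 10.5 J.
Photons incident: 10.5 / 5.791e-19 = 1.813e19, i.e. 1.813e19/6.022e23 = 3.011e-5 mol.
Fraction absorbed: 1 − 10^(−0.385) = 0.5879.
Photons absorbed: 0.5879 × 3.011e-5 = 1.770e-5 mol.
Φ = 2.474e-6 mol / 1.770e-5 mol photons = 0.14.

Φ = 0.14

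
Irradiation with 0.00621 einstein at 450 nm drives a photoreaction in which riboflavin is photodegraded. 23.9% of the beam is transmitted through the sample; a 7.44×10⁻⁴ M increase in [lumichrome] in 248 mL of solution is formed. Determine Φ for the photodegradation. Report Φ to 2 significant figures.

Product: (7.44×10⁻⁴ M)(0.248 L) = 1.845×10⁻⁴ mol.
Fraction absorbed: 1 − 23.9/100 = 0.7610.
Photons absorbed: 0.7610 × 0.00621 = 0.004726 mol.
Φ = 1.845×10⁻⁴ mol / 0.004726 mol photons = 0.039.

Φ = 0.039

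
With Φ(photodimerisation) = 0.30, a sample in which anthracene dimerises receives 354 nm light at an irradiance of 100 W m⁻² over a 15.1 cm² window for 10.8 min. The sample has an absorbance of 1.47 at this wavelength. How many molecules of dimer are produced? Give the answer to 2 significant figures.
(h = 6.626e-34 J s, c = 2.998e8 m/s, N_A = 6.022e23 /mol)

Photon energy at 354 nm: hc/λ = (6.626e-34)(2.998e8)/(354e-9) = 5.612e-19 J.
Energy delivered: (100 W m⁻²)(15.1e-4 m²)(648 s) = 97.85 J.
Photons incident: 97.85 / 5.612e-19 = 1.744e20, i.e. 1.744e20/6.022e23 = 2.896e-4 mol.
Fraction absorbed: 1 − 10^(−1.47) = 0.9661.
Photons absorbed: 0.9661 × 2.896e-4 = 2.798e-4 mol.
Product: Φ × n_abs = 0.30 × 2.798e-4 = 8.394e-5 mol.
As a count: 8.394e-5 × 6.022e23 = 5.1e19.

5.1e19 molecules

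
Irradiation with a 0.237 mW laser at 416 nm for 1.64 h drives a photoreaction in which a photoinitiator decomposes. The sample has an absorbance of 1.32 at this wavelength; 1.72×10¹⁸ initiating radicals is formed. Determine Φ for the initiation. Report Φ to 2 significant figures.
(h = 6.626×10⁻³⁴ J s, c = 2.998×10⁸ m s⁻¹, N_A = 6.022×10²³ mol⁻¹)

Φ = 0.62

Product: 1.72×10¹⁸ / 6.022×10²³ = 2.856×10⁻⁶ mol.
Photon energy at 416 nm: hc/λ = (6.626×10⁻³⁴)(2.998×10⁸)/(416×10⁻⁹) = 4.775×10⁻¹⁹ J.
Energy delivered: (0.237 mW)(5904 s) = 1.399 J.
Photons incident: 1.399 / 4.775×10⁻¹⁹ = 2.930×10¹⁸, i.e. 2.930×10¹⁸/6.022×10²³ = 4.865×10⁻⁶ mol.
Fraction absorbed: 1 − 10^(−1.32) = 0.9521.
Photons absorbed: 0.9521 × 4.865×10⁻⁶ = 4.632×10⁻⁶ mol.
Φ = 2.856×10⁻⁶ mol / 4.632×10⁻⁶ mol photons = 0.62.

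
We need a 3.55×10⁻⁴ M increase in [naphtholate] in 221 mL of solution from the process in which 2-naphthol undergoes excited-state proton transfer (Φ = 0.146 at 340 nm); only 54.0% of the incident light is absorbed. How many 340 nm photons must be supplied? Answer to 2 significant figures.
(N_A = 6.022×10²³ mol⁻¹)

Product: (3.55×10⁻⁴ M)(0.221 L) = 7.846×10⁻⁵ mol.
Photons that must be absorbed: 7.846×10⁻⁵ / 0.146 = 5.374×10⁻⁴ mol.
Incident photons needed: 5.374×10⁻⁴ / 0.540 = 9.952×10⁻⁴ mol.
Photon count: 9.952×10⁻⁴ × 6.022×10²³ = 6.0×10²⁰.

6.0×10²⁰ photons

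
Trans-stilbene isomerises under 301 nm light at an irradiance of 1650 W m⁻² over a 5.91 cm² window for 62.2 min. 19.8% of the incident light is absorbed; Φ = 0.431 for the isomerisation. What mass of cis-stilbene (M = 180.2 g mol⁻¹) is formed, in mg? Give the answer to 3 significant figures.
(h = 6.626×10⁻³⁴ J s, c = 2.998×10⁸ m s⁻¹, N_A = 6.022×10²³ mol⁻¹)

Photon energy at 301 nm: hc/λ = (6.626×10⁻³⁴)(2.998×10⁸)/(301×10⁻⁹) = 6.600×10⁻¹⁹ J.
Energy delivered: (1650 W m⁻²)(5.91×10⁻⁴ m²)(3732 s) = 3639 J.
Photons incident: 3639 / 6.600×10⁻¹⁹ = 5.514×10²¹, i.e. 5.514×10²¹/6.022×10²³ = 0.009156 mol.
Photons absorbed: 0.198 × 0.009156 = 0.001813 mol.
Product: Φ × n_abs = 0.431 × 0.001813 = 7.814×10⁻⁴ mol.
Mass: 7.814×10⁻⁴ × 180.2 = 0.1408 g = 141 mg.

141 mg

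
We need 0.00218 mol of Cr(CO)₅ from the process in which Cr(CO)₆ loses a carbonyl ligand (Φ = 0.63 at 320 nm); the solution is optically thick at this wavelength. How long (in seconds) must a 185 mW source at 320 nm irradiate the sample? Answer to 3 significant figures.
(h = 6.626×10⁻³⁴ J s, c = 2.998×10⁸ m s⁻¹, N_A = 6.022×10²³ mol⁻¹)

t ≈ 6990 s

Photons that must be absorbed: 0.00218 / 0.63 = 0.003460 mol.
Photon energy: hc/λ = 6.208×10⁻¹⁹ J; per mole, 3.738×10⁵ J mol⁻¹.
Energy required: 0.003460 × 3.738×10⁵ = 1293 J.
Time: 1293 J / 0.185 W = 6990 s.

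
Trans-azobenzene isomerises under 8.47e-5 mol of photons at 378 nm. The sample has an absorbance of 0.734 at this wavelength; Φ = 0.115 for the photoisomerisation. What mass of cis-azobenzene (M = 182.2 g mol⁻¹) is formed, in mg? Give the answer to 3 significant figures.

Fraction absorbed: 1 − 10^(−0.734) = 0.8155.
Photons absorbed: 0.8155 × 8.47e-5 = 6.907e-5 mol.
Product: Φ × n_abs = 0.115 × 6.907e-5 = 7.943e-6 mol.
Mass: 7.943e-6 × 182.2 = 0.001447 g = 1.45 mg.

1.45 mg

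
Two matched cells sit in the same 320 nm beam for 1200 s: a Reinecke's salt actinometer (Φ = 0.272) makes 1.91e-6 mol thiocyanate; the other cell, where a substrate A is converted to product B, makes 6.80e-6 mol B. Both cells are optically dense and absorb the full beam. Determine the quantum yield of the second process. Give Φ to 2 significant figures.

Photons absorbed by the actinometer: 1.91e-6 / 0.272 = 7.022e-6 mol.
Φ(unknown) = 6.80e-6 / 7.022e-6 = 0.97.

Φ = 0.97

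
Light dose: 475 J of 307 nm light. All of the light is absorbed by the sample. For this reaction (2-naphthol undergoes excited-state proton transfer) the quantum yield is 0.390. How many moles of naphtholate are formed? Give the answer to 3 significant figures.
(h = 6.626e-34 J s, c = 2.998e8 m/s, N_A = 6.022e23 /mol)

4.75e-4 mol

Photon energy at 307 nm: hc/λ = (6.626e-34)(2.998e8)/(307e-9) = 6.471e-19 J.
Photons incident: 475 / 6.471e-19 = 7.340e20, i.e. 7.340e20/6.022e23 = 0.001219 mol.
Product: Φ × n_abs = 0.390 × 0.001219 = 4.754e-4 mol.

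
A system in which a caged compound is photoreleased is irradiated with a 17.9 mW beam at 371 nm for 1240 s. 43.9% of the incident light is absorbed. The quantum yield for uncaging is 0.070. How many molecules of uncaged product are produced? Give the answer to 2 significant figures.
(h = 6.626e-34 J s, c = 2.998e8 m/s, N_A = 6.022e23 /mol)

Photon energy at 371 nm: hc/λ = (6.626e-34)(2.998e8)/(371e-9) = 5.354e-19 J.
Energy delivered: (17.9 mW)(1240 s) = 22.20 J.
Photons incident: 22.20 / 5.354e-19 = 4.146e19, i.e. 4.146e19/6.022e23 = 6.885e-5 mol.
Photons absorbed: 0.439 × 6.885e-5 = 3.023e-5 mol.
Product: Φ × n_abs = 0.070 × 3.023e-5 = 2.116e-6 mol.
As a count: 2.116e-6 × 6.022e23 = 1.3e18.

1.3e18 molecules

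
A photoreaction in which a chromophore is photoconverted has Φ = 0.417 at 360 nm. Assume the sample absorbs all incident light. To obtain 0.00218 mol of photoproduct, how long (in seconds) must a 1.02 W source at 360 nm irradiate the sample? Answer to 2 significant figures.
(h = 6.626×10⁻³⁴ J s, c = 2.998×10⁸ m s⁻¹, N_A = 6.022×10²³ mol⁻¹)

t ≈ 1700 s

Photons that must be absorbed: 0.00218 / 0.417 = 0.005228 mol.
Photon energy: hc/λ = 5.518×10⁻¹⁹ J; per mole, 3.323×10⁵ J mol⁻¹.
Energy required: 0.005228 × 3.323×10⁵ = 1737 J.
Time: 1737 J / 1.02 W = 1700 s.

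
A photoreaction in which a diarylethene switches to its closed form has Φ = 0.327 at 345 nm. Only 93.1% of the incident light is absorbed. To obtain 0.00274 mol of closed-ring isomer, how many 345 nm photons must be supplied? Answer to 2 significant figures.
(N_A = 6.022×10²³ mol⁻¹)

Photons that must be absorbed: 0.00274 / 0.327 = 0.008379 mol.
Incident photons needed: 0.008379 / 0.931 = 0.009000 mol.
Photon count: 0.009000 × 6.022×10²³ = 5.4×10²¹.

5.4×10²¹ photons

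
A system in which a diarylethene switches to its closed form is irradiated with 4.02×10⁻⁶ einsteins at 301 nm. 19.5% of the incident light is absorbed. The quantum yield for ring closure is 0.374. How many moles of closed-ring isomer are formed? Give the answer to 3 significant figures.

Photons absorbed: 0.195 × 4.02×10⁻⁶ = 7.839×10⁻⁷ mol.
Product: Φ × n_abs = 0.374 × 7.839×10⁻⁷ = 2.932×10⁻⁷ mol.

2.93×10⁻⁷ mol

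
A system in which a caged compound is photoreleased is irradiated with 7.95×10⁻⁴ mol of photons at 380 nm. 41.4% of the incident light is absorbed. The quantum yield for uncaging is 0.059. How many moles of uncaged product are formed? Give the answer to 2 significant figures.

Photons absorbed: 0.414 × 7.95×10⁻⁴ = 3.291×10⁻⁴ mol.
Product: Φ × n_abs = 0.059 × 3.291×10⁻⁴ = 1.942×10⁻⁵ mol.

1.9×10⁻⁵ mol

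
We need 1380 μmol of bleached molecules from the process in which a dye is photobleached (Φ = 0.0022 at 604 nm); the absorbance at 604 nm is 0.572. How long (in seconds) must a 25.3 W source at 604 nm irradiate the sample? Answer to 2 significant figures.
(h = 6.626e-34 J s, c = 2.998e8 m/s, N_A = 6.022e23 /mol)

t ≈ 6700 s

Product: 1380 μmol = 0.00138 mol.
Photons that must be absorbed: 0.00138 / 0.0022 = 0.6273 mol.
Fraction absorbed: 1 − 10^(−0.572) = 0.7321.
Incident photons needed: 0.6273 / 0.7321 = 0.8569 mol.
Photon energy: hc/λ = 3.289e-19 J; per mole, 1.981e5 J mol⁻¹.
Energy required: 0.8569 × 1.981e5 = 1.698e5 J.
Time: 1.698e5 J / 25.3 W = 6700 s.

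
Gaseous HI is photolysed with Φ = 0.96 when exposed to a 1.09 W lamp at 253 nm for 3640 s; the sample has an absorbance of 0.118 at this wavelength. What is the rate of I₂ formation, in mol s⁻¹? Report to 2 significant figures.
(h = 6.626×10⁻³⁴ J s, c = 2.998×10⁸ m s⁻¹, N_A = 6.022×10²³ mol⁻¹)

5.3×10⁻⁷ mol s⁻¹

Photon energy at 253 nm: hc/λ = (6.626×10⁻³⁴)(2.998×10⁸)/(253×10⁻⁹) = 7.852×10⁻¹⁹ J.
Energy delivered: (1.09 W)(3640 s) = 3968 J.
Photons incident: 3968 / 7.852×10⁻¹⁹ = 5.053×10²¹, i.e. 5.053×10²¹/6.022×10²³ = 0.008391 mol.
Fraction absorbed: 1 − 10^(−0.118) = 0.2379.
Photons absorbed: 0.2379 × 0.008391 = 0.001996 mol.
Product formed: 0.96 × 0.001996 = 0.001916 mol.
Rate: 0.001916 / 3640 s = 5.3×10⁻⁷ mol s⁻¹.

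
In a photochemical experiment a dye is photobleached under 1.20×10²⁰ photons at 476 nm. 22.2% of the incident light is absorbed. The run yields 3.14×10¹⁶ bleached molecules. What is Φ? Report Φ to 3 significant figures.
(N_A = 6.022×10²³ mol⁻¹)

Φ = 0.00118

Product: 3.14×10¹⁶ / 6.022×10²³ = 5.214×10⁻⁸ mol.
Moles of photons: 1.20×10²⁰ / 6.022×10²³ = 1.993×10⁻⁴ mol.
Photons absorbed: 0.222 × 1.993×10⁻⁴ = 4.424×10⁻⁵ mol.
Φ = 5.214×10⁻⁸ mol / 4.424×10⁻⁵ mol photons = 0.00118.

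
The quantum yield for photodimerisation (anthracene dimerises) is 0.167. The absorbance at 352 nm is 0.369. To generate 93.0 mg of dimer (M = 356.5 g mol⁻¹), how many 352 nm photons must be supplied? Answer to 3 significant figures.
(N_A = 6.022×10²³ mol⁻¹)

Product: 93.0 mg / 356.5 g mol⁻¹ = 2.609×10⁻⁴ mol.
Photons that must be absorbed: 2.609×10⁻⁴ / 0.167 = 0.001562 mol.
Fraction absorbed: 1 − 10^(−0.369) = 0.5724.
Incident photons needed: 0.001562 / 0.5724 = 0.002729 mol.
Photon count: 0.002729 × 6.022×10²³ = 1.64×10²¹.

1.64×10²¹ photons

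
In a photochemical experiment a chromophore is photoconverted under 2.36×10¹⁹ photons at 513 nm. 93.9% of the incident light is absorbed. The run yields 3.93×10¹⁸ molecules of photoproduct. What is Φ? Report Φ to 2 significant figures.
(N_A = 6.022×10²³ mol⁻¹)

Product: 3.93×10¹⁸ / 6.022×10²³ = 6.526×10⁻⁶ mol.
Moles of photons: 2.36×10¹⁹ / 6.022×10²³ = 3.919×10⁻⁵ mol.
Photons absorbed: 0.939 × 3.919×10⁻⁵ = 3.680×10⁻⁵ mol.
Φ = 6.526×10⁻⁶ mol / 3.680×10⁻⁵ mol photons = 0.18.

Φ = 0.18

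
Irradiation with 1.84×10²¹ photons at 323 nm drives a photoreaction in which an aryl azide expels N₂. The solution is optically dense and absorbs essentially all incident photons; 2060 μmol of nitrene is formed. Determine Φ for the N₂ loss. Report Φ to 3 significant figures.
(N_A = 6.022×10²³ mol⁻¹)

Product: 2060 μmol = 0.00206 mol.
Moles of photons: 1.84×10²¹ / 6.022×10²³ = 0.003055 mol.
Φ = 0.00206 mol / 0.003055 mol photons = 0.674.

Φ = 0.674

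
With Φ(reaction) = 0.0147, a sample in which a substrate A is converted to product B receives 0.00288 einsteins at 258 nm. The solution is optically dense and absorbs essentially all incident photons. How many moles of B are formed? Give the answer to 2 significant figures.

4.2×10⁻⁵ mol

Product: Φ × n_abs = 0.0147 × 0.00288 = 4.234×10⁻⁵ mol.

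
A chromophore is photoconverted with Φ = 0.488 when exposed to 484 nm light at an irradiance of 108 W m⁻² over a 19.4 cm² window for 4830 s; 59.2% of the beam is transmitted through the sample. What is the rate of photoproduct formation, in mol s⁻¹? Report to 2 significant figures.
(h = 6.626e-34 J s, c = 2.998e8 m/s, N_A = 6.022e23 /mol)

1.7e-7 mol s⁻¹

Photon energy at 484 nm: hc/λ = (6.626e-34)(2.998e8)/(484e-9) = 4.104e-19 J.
Energy delivered: (108 W m⁻²)(19.4e-4 m²)(4830 s) = 1012 J.
Photons incident: 1012 / 4.104e-19 = 2.466e21, i.e. 2.466e21/6.022e23 = 0.004095 mol.
Fraction absorbed: 1 − 59.2/100 = 0.4080.
Photons absorbed: 0.4080 × 0.004095 = 0.001671 mol.
Product formed: 0.488 × 0.001671 = 8.154e-4 mol.
Rate: 8.154e-4 / 4830 s = 1.7e-7 mol s⁻¹.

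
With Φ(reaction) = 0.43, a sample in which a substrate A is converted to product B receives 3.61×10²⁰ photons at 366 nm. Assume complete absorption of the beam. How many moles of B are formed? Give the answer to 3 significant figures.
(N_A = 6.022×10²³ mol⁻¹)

Moles of photons: 3.61×10²⁰ / 6.022×10²³ = 5.995×10⁻⁴ mol.
Product: Φ × n_abs = 0.43 × 5.995×10⁻⁴ = 2.578×10⁻⁴ mol.

2.58×10⁻⁴ mol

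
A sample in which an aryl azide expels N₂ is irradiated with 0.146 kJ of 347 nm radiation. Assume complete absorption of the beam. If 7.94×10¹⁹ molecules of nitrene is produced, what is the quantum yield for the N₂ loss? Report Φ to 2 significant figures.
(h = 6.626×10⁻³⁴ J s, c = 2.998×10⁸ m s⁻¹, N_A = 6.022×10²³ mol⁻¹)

Product: 7.94×10¹⁹ / 6.022×10²³ = 1.318×10⁻⁴ mol.
Photon energy at 347 nm: hc/λ = (6.626×10⁻³⁴)(2.998×10⁸)/(347×10⁻⁹) = 5.725×10⁻¹⁹ J.
Incident energy: 0.146 kJ = 146 J.
Photons incident: 146 / 5.725×10⁻¹⁹ = 2.550×10²⁰, i.e. 2.550×10²⁰/6.022×10²³ = 4.234×10⁻⁴ mol.
Φ = 1.318×10⁻⁴ mol / 4.234×10⁻⁴ mol photons = 0.31.

Φ = 0.31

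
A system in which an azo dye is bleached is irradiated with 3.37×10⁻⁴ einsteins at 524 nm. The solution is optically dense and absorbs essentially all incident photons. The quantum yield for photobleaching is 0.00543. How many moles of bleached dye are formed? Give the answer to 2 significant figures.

1.8×10⁻⁶ mol

Product: Φ × n_abs = 0.00543 × 3.37×10⁻⁴ = 1.830×10⁻⁶ mol.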